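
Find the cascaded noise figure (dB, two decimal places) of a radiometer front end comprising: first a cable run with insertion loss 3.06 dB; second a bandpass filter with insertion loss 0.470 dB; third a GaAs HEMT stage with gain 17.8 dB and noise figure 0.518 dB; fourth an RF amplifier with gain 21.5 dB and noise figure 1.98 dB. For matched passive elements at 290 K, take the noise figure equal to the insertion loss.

4.08 dB

Convert to linear (a loss of L dB is a gain of −L dB): F_i = 10^(NF_i/10), G_i = 10^(G_i,dB/10)
  Stage 1: F_1 = 10^(3.06/10) = 2.023, G_1 = 10^(−3.06/10) = 0.4943
  Stage 2: F_2 = 10^(0.470/10) = 1.114, G_2 = 10^(−0.470/10) = 0.8974
  Stage 3: F_3 = 10^(0.518/10) = 1.127, G_3 = 10^(17.8/10) = 60.26
  Stage 4: F_4 = 10^(1.98/10) = 1.578, G_4 = 10^(21.5/10) = 141.3
Friis cascade:
  F = 2.023 + (1.114 − 1)/0.4943 + (1.127 − 1)/0.4436 + (1.578 − 1)/26.73 = 2.561
NF = 10 log₁₀(2.561) = 4.08 dB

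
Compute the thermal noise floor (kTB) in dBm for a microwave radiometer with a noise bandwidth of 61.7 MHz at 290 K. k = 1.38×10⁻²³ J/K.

P_n = kTB = 1.38×10⁻²³ × 290 × 6.17×10⁷ = 2.47×10⁻¹³ W
In dBm: 10 log₁₀(2.47×10⁻¹³ / 10⁻³) = −96.1 dBm

−96.1 dBm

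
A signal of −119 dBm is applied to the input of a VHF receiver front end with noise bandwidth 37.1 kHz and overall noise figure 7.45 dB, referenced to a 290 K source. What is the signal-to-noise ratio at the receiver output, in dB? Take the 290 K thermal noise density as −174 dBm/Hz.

1.9 dB

Noise floor: N = −174 + 10 log₁₀(B) + NF
10 log₁₀(3.71×10⁴) = 45.69 dB
N = −174 + 45.69 + 7.45 = −120.86 dBm
SNR = P_sig − N = −119 − (−120.86) = 1.86 dB → 1.9 dB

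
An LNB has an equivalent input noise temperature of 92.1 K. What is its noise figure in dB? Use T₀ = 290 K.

1.20 dB

F = 1 + T_e/T₀ = 1 + 92.1/290 = 1.31759
NF = 10 log₁₀(1.31759) = 1.20 dB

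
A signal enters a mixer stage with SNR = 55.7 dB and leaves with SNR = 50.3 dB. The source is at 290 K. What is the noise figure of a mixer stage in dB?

NF (dB) = SNR_in(dB) − SNR_out(dB) when the source is at T₀
NF = 55.7 − 50.3 = 5.4 dB

5.4 dB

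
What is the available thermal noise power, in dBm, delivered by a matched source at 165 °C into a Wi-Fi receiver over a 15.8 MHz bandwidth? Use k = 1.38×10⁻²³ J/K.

−100.2 dBm

T = 165 °C + 273.15 = 438.15 K
P_n = kTB = 1.38×10⁻²³ × 438.15 × 1.58×10⁷ = 9.55×10⁻¹⁴ W
In dBm: 10 log₁₀(9.55×10⁻¹⁴ / 10⁻³) = −100.2 dBm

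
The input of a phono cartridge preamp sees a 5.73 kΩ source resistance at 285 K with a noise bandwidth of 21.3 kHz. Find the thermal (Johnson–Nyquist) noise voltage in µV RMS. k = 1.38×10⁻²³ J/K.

V_n = √(4kTRB)
4kTRB = 4 × 1.38×10⁻²³ × 285 × 5.73×10³ × 2.13×10⁴ = 1.92×10⁻¹² V²
V_n = √(1.92×10⁻¹²) = 1.39×10⁻⁶ V = 1.39 µV

1.39 µV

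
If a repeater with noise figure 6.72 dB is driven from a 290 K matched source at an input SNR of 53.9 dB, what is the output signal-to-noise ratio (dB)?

By definition F = SNR_in/SNR_out, so in dB: SNR_out = SNR_in − NF
SNR_out = 53.9 − 6.72 = 47.18 dB

47.18 dB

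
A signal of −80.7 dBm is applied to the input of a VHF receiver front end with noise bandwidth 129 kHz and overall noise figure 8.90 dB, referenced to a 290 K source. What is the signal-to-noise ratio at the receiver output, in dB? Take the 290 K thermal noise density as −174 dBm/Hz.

Noise floor: N = −174 + 10 log₁₀(B) + NF
10 log₁₀(1.29×10⁵) = 51.11 dB
N = −174 + 51.11 + 8.90 = −113.99 dBm
SNR = P_sig − N = −80.7 − (−113.99) = 33.29 dB → 33.3 dB

33.3 dB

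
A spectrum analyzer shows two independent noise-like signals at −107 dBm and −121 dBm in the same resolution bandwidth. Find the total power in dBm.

−106.8 dBm

Convert to linear, add, convert back:
P₁ = 2.00×10⁻¹⁴ W, P₂ = 7.94×10⁻¹⁶ W
P_tot = 2.07×10⁻¹⁴ W → 10 log₁₀(P_tot / 10⁻³) = −106.8 dBm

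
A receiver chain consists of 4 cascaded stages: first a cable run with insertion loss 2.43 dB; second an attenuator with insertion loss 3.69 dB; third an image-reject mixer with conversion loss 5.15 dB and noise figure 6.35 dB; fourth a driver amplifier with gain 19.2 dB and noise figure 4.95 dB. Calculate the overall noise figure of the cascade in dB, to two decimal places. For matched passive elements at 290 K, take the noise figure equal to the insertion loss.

Convert to linear (a loss of L dB is a gain of −L dB): F_i = 10^(NF_i/10), G_i = 10^(G_i,dB/10)
  Stage 1: F_1 = 10^(2.43/10) = 1.750, G_1 = 10^(−2.43/10) = 0.5715
  Stage 2: F_2 = 10^(3.69/10) = 2.339, G_2 = 10^(−3.69/10) = 0.4276
  Stage 3: F_3 = 10^(6.35/10) = 4.315, G_3 = 10^(−5.15/10) = 0.3055
  Stage 4: F_4 = 10^(4.95/10) = 3.126, G_4 = 10^(19.2/10) = 83.18
Friis cascade:
  F = 1.750 + (2.339 − 1)/0.5715 + (4.315 − 1)/0.2443 + (3.126 − 1)/0.07464 = 46.14
NF = 10 log₁₀(46.14) = 16.64 dB

16.64 dB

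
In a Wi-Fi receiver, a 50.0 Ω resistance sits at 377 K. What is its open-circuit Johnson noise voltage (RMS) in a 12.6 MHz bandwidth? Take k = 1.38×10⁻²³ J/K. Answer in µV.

V_n = √(4kTRB)
4kTRB = 4 × 1.38×10⁻²³ × 377 × 5.00×10¹ × 1.26×10⁷ = 1.31×10⁻¹¹ V²
V_n = √(1.31×10⁻¹¹) = 3.62×10⁻⁶ V = 3.62 µV

3.62 µV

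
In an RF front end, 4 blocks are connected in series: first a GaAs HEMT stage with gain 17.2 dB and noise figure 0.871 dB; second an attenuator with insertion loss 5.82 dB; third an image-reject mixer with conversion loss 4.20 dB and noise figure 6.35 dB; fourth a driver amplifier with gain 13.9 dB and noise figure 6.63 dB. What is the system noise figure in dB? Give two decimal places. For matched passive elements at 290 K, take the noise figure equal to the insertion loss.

Convert to linear (a loss of L dB is a gain of −L dB): F_i = 10^(NF_i/10), G_i = 10^(G_i,dB/10)
  Stage 1: F_1 = 10^(0.871/10) = 1.222, G_1 = 10^(17.2/10) = 52.48
  Stage 2: F_2 = 10^(5.82/10) = 3.819, G_2 = 10^(−5.82/10) = 0.2618
  Stage 3: F_3 = 10^(6.35/10) = 4.315, G_3 = 10^(−4.20/10) = 0.3802
  Stage 4: F_4 = 10^(6.63/10) = 4.603, G_4 = 10^(13.9/10) = 24.55
Friis cascade:
  F = 1.222 + (3.819 − 1)/52.48 + (4.315 − 1)/13.74 + (4.603 − 1)/5.224 = 2.207
NF = 10 log₁₀(2.207) = 3.44 dB

3.44 dB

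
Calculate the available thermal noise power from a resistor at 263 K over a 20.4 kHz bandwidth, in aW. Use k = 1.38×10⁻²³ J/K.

P_n = kTB = 1.38×10⁻²³ × 263 × 2.04×10⁴ = 7.40×10⁻¹⁷ W = 74.0 aW

74.0 aW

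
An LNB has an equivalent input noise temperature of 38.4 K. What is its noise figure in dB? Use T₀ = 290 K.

F = 1 + T_e/T₀ = 1 + 38.4/290 = 1.13241
NF = 10 log₁₀(1.13241) = 0.540 dB

0.540 dB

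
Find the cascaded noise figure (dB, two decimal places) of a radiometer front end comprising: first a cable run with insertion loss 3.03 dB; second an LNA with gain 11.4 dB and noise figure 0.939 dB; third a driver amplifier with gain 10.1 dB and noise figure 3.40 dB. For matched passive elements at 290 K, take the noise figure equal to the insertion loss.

4.26 dB

Convert to linear (a loss of L dB is a gain of −L dB): F_i = 10^(NF_i/10), G_i = 10^(G_i,dB/10)
  Stage 1: F_1 = 10^(3.03/10) = 2.009, G_1 = 10^(−3.03/10) = 0.4977
  Stage 2: F_2 = 10^(0.939/10) = 1.241, G_2 = 10^(11.4/10) = 13.80
  Stage 3: F_3 = 10^(3.40/10) = 2.188, G_3 = 10^(10.1/10) = 10.23
Friis cascade:
  F = 2.009 + (1.241 − 1)/0.4977 + (2.188 − 1)/6.871 = 2.667
NF = 10 log₁₀(2.667) = 4.26 dB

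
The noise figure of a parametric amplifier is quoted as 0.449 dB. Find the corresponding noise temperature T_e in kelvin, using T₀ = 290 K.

31.6 K

F = 10^(0.449/10) = 1.10892
T_e = (F − 1)·T₀ = (1.10892 − 1) × 290 = 31.6 K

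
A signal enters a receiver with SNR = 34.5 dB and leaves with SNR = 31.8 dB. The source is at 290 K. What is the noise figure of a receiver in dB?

NF (dB) = SNR_in(dB) − SNR_out(dB) when the source is at T₀
NF = 34.5 − 31.8 = 2.7 dB

2.7 dB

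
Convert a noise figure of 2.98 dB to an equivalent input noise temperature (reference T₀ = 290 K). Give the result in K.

286 K

F = 10^(2.98/10) = 1.98609
T_e = (F − 1)·T₀ = (1.98609 − 1) × 290 = 286 K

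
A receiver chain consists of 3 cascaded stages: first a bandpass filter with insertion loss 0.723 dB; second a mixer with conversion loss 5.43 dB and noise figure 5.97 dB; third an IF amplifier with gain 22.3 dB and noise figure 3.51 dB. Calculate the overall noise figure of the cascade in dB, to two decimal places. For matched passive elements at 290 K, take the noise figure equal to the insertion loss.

Convert to linear (a loss of L dB is a gain of −L dB): F_i = 10^(NF_i/10), G_i = 10^(G_i,dB/10)
  Stage 1: F_1 = 10^(0.723/10) = 1.181, G_1 = 10^(−0.723/10) = 0.8466
  Stage 2: F_2 = 10^(5.97/10) = 3.954, G_2 = 10^(−5.43/10) = 0.2864
  Stage 3: F_3 = 10^(3.51/10) = 2.244, G_3 = 10^(22.3/10) = 169.8
Friis cascade:
  F = 1.181 + (3.954 − 1)/0.8466 + (2.244 − 1)/0.2425 = 9.799
NF = 10 log₁₀(9.799) = 9.91 dB

9.91 dB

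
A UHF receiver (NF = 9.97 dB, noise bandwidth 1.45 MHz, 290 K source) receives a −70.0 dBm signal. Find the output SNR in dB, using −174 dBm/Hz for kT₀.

32.4 dB

Noise floor: N = −174 + 10 log₁₀(B) + NF
10 log₁₀(1.45×10⁶) = 61.61 dB
N = −174 + 61.61 + 9.97 = −102.42 dBm
SNR = P_sig − N = −70.0 − (−102.42) = 32.42 dB → 32.4 dB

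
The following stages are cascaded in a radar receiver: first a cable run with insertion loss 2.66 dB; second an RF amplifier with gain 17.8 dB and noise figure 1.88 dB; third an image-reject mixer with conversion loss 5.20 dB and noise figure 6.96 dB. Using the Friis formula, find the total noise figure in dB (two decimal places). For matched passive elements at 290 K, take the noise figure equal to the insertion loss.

Convert to linear (a loss of L dB is a gain of −L dB): F_i = 10^(NF_i/10), G_i = 10^(G_i,dB/10)
  Stage 1: F_1 = 10^(2.66/10) = 1.845, G_1 = 10^(−2.66/10) = 0.5420
  Stage 2: F_2 = 10^(1.88/10) = 1.542, G_2 = 10^(17.8/10) = 60.26
  Stage 3: F_3 = 10^(6.96/10) = 4.966, G_3 = 10^(−5.20/10) = 0.3020
Friis cascade:
  F = 1.845 + (1.542 − 1)/0.5420 + (4.966 − 1)/32.66 = 2.966
NF = 10 log₁₀(2.966) = 4.72 dB

4.72 dB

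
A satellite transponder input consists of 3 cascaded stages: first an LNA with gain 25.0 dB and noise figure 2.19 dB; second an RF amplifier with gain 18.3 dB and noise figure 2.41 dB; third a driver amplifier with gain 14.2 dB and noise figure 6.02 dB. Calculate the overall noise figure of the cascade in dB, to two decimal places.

Convert to linear (a loss of L dB is a gain of −L dB): F_i = 10^(NF_i/10), G_i = 10^(G_i,dB/10)
  Stage 1: F_1 = 10^(2.19/10) = 1.656, G_1 = 10^(25.0/10) = 316.2
  Stage 2: F_2 = 10^(2.41/10) = 1.742, G_2 = 10^(18.3/10) = 67.61
  Stage 3: F_3 = 10^(6.02/10) = 3.999, G_3 = 10^(14.2/10) = 26.30
Friis cascade:
  F = 1.656 + (1.742 − 1)/316.2 + (3.999 − 1)/2.138×10⁴ = 1.658
NF = 10 log₁₀(1.658) = 2.20 dB

2.20 dB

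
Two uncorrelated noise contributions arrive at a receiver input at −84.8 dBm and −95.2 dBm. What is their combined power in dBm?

−84.4 dBm

Convert to linear, add, convert back:
P₁ = 3.31×10⁻¹² W, P₂ = 3.02×10⁻¹³ W
P_tot = 3.61×10⁻¹² W → 10 log₁₀(P_tot / 10⁻³) = −84.4 dBm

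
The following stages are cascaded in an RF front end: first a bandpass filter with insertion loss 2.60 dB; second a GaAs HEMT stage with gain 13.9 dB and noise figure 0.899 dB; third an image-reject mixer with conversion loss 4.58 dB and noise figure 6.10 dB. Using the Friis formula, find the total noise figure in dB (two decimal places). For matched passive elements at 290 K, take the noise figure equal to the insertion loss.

Convert to linear (a loss of L dB is a gain of −L dB): F_i = 10^(NF_i/10), G_i = 10^(G_i,dB/10)
  Stage 1: F_1 = 10^(2.60/10) = 1.820, G_1 = 10^(−2.60/10) = 0.5495
  Stage 2: F_2 = 10^(0.899/10) = 1.230, G_2 = 10^(13.9/10) = 24.55
  Stage 3: F_3 = 10^(6.10/10) = 4.074, G_3 = 10^(−4.58/10) = 0.3483
Friis cascade:
  F = 1.820 + (1.230 − 1)/0.5495 + (4.074 − 1)/13.49 = 2.466
NF = 10 log₁₀(2.466) = 3.92 dB

3.92 dB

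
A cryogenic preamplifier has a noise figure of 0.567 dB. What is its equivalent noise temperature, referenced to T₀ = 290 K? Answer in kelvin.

F = 10^(0.567/10) = 1.13946
T_e = (F − 1)·T₀ = (1.13946 − 1) × 290 = 40.4 K

40.4 K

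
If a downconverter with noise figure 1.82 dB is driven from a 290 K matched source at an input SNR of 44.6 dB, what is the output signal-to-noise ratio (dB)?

42.78 dB

By definition F = SNR_in/SNR_out, so in dB: SNR_out = SNR_in − NF
SNR_out = 44.6 − 1.82 = 42.78 dB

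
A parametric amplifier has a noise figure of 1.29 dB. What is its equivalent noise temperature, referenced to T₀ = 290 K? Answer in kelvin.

100 K

F = 10^(1.29/10) = 1.34586
T_e = (F − 1)·T₀ = (1.34586 − 1) × 290 = 100 K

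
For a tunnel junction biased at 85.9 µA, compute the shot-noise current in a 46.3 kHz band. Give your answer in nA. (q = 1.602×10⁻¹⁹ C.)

1.13 nA

I_n = √(2qI·B)
2qI·B = 2 × 1.602×10⁻¹⁹ × 8.59×10⁻⁵ × 4.63×10⁴ = 1.27×10⁻¹⁸ A²
I_n = √(1.27×10⁻¹⁸) = 1.13×10⁻⁹ A = 1.13 nA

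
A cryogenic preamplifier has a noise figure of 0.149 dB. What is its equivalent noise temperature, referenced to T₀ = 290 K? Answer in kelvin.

10.1 K

F = 10^(0.149/10) = 1.0349
T_e = (F − 1)·T₀ = (1.0349 − 1) × 290 = 10.1 K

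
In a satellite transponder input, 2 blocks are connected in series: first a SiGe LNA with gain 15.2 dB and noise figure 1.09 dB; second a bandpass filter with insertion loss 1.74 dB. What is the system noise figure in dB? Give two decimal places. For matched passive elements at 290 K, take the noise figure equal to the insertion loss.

Convert to linear (a loss of L dB is a gain of −L dB): F_i = 10^(NF_i/10), G_i = 10^(G_i,dB/10)
  Stage 1: F_1 = 10^(1.09/10) = 1.285, G_1 = 10^(15.2/10) = 33.11
  Stage 2: F_2 = 10^(1.74/10) = 1.493, G_2 = 10^(−1.74/10) = 0.6699
Friis cascade:
  F = 1.285 + (1.493 − 1)/33.11 = 1.300
NF = 10 log₁₀(1.300) = 1.14 dB

1.14 dB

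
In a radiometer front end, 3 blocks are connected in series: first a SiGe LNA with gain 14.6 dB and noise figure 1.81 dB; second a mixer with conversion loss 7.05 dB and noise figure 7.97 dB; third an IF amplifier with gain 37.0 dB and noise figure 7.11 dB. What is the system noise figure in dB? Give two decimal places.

3.85 dB

Convert to linear (a loss of L dB is a gain of −L dB): F_i = 10^(NF_i/10), G_i = 10^(G_i,dB/10)
  Stage 1: F_1 = 10^(1.81/10) = 1.517, G_1 = 10^(14.6/10) = 28.84
  Stage 2: F_2 = 10^(7.97/10) = 6.266, G_2 = 10^(−7.05/10) = 0.1972
  Stage 3: F_3 = 10^(7.11/10) = 5.140, G_3 = 10^(37.0/10) = 5012
Friis cascade:
  F = 1.517 + (6.266 − 1)/28.84 + (5.140 − 1)/5.689 = 2.428
NF = 10 log₁₀(2.428) = 3.85 dB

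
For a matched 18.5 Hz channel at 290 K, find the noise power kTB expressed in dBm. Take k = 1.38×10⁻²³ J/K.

−161.3 dBm

P_n = kTB = 1.38×10⁻²³ × 290 × 1.85×10¹ = 7.40×10⁻²⁰ W
In dBm: 10 log₁₀(7.40×10⁻²⁰ / 10⁻³) = −161.3 dBm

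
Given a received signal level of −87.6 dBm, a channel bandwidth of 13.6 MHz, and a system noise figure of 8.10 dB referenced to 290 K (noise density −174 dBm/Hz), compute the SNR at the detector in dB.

Noise floor: N = −174 + 10 log₁₀(B) + NF
10 log₁₀(1.36×10⁷) = 71.34 dB
N = −174 + 71.34 + 8.10 = −94.56 dBm
SNR = P_sig − N = −87.6 − (−94.56) = 6.96 dB → 7.0 dB

7.0 dB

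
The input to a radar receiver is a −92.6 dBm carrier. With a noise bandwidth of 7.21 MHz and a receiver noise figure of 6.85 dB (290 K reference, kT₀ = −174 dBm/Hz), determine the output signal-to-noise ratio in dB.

Noise floor: N = −174 + 10 log₁₀(B) + NF
10 log₁₀(7.21×10⁶) = 68.58 dB
N = −174 + 68.58 + 6.85 = −98.57 dBm
SNR = P_sig − N = −92.6 − (−98.57) = 5.97 dB → 6.0 dB

6.0 dB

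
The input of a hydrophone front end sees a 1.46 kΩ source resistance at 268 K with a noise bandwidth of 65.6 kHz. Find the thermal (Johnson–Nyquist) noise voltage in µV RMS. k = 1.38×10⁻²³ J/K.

1.19 µV

V_n = √(4kTRB)
4kTRB = 4 × 1.38×10⁻²³ × 268 × 1.46×10³ × 6.56×10⁴ = 1.42×10⁻¹² V²
V_n = √(1.42×10⁻¹²) = 1.19×10⁻⁶ V = 1.19 µV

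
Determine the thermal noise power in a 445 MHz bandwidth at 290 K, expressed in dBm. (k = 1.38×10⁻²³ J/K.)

−87.5 dBm

P_n = kTB = 1.38×10⁻²³ × 290 × 4.45×10⁸ = 1.78×10⁻¹² W
In dBm: 10 log₁₀(1.78×10⁻¹² / 10⁻³) = −87.5 dBm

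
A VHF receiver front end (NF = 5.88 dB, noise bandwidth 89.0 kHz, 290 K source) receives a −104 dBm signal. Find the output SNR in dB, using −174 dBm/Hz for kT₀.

14.6 dB

Noise floor: N = −174 + 10 log₁₀(B) + NF
10 log₁₀(8.90×10⁴) = 49.49 dB
N = −174 + 49.49 + 5.88 = −118.63 dBm
SNR = P_sig − N = −104 − (−118.63) = 14.63 dB → 14.6 dB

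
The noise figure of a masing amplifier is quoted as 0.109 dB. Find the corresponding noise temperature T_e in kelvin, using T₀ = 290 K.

F = 10^(0.109/10) = 1.02542
T_e = (F − 1)·T₀ = (1.02542 − 1) × 290 = 7.37 K

7.37 K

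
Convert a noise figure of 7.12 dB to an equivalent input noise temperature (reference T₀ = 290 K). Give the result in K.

1204 K

F = 10^(7.12/10) = 5.15229
T_e = (F − 1)·T₀ = (5.15229 − 1) × 290 = 1204 K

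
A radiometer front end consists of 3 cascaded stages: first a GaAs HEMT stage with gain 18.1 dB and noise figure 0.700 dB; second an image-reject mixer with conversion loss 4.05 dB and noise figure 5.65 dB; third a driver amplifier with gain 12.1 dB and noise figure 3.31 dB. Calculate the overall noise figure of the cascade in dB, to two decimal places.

Convert to linear (a loss of L dB is a gain of −L dB): F_i = 10^(NF_i/10), G_i = 10^(G_i,dB/10)
  Stage 1: F_1 = 10^(0.700/10) = 1.175, G_1 = 10^(18.1/10) = 64.57
  Stage 2: F_2 = 10^(5.65/10) = 3.673, G_2 = 10^(−4.05/10) = 0.3936
  Stage 3: F_3 = 10^(3.31/10) = 2.143, G_3 = 10^(12.1/10) = 16.22
Friis cascade:
  F = 1.175 + (3.673 − 1)/64.57 + (2.143 − 1)/25.41 = 1.261
NF = 10 log₁₀(1.261) = 1.01 dB

1.01 dB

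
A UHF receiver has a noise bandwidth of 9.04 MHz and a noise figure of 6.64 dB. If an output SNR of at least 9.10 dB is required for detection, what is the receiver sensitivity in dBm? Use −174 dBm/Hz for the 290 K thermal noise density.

−88.7 dBm

Sensitivity = −174 + 10 log₁₀(B) + NF + SNR_min
= −174 + 69.56 + 6.64 + 9.10
= −88.70 dBm → −88.7 dBm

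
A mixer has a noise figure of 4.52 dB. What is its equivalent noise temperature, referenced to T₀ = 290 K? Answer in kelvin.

531 K

F = 10^(4.52/10) = 2.83139
T_e = (F − 1)·T₀ = (2.83139 − 1) × 290 = 531 K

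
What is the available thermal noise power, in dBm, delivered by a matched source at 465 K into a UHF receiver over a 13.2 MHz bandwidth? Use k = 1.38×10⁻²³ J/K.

P_n = kTB = 1.38×10⁻²³ × 465 × 1.32×10⁷ = 8.47×10⁻¹⁴ W
In dBm: 10 log₁₀(8.47×10⁻¹⁴ / 10⁻³) = −100.7 dBm

−100.7 dBm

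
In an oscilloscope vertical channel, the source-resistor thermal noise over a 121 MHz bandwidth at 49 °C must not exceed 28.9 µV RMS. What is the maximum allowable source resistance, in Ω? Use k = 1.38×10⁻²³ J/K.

388 Ω

T = 49 °C + 273.15 = 322.15 K
Johnson–Nyquist: V_n = √(4kTRB) ⇒ R = V_n² / (4kTB)
4kTB = 4 × 1.38×10⁻²³ × 322.15 × 1.21×10⁸ = 2.15×10⁻¹²
R = (2.89×10⁻⁵)² / 2.15×10⁻¹² = 3.88×10² Ω = 388 Ω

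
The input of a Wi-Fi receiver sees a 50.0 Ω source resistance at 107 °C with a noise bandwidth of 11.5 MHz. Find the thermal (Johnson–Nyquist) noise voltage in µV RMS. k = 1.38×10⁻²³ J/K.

3.47 µV

T = 107 °C + 273.15 = 380.15 K
V_n = √(4kTRB)
4kTRB = 4 × 1.38×10⁻²³ × 380.15 × 5.00×10¹ × 1.15×10⁷ = 1.21×10⁻¹¹ V²
V_n = √(1.21×10⁻¹¹) = 3.47×10⁻⁶ V = 3.47 µV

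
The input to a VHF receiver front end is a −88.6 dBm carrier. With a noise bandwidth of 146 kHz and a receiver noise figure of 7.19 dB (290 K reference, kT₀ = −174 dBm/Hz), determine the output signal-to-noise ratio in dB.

26.6 dB

Noise floor: N = −174 + 10 log₁₀(B) + NF
10 log₁₀(1.46×10⁵) = 51.64 dB
N = −174 + 51.64 + 7.19 = −115.17 dBm
SNR = P_sig − N = −88.6 − (−115.17) = 26.57 dB → 26.6 dB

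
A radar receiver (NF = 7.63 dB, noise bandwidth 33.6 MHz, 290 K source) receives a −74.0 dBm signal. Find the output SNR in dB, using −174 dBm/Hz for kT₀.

Noise floor: N = −174 + 10 log₁₀(B) + NF
10 log₁₀(3.36×10⁷) = 75.26 dB
N = −174 + 75.26 + 7.63 = −91.11 dBm
SNR = P_sig − N = −74.0 − (−91.11) = 17.11 dB → 17.1 dB

17.1 dB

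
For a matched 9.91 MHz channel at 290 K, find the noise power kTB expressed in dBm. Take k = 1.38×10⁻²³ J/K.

−104.0 dBm

P_n = kTB = 1.38×10⁻²³ × 290 × 9.91×10⁶ = 3.97×10⁻¹⁴ W
In dBm: 10 log₁₀(3.97×10⁻¹⁴ / 10⁻³) = −104.0 dBm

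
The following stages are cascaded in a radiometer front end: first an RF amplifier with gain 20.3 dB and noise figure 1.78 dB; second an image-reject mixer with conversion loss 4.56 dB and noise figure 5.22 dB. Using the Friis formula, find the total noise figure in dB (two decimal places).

1.84 dB

Convert to linear (a loss of L dB is a gain of −L dB): F_i = 10^(NF_i/10), G_i = 10^(G_i,dB/10)
  Stage 1: F_1 = 10^(1.78/10) = 1.507, G_1 = 10^(20.3/10) = 107.2
  Stage 2: F_2 = 10^(5.22/10) = 3.327, G_2 = 10^(−4.56/10) = 0.3499
Friis cascade:
  F = 1.507 + (3.327 − 1)/107.2 = 1.528
NF = 10 log₁₀(1.528) = 1.84 dB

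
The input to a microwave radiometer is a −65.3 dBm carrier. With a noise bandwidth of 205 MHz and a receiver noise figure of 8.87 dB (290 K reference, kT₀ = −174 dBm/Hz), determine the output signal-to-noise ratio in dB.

Noise floor: N = −174 + 10 log₁₀(B) + NF
10 log₁₀(2.05×10⁸) = 83.12 dB
N = −174 + 83.12 + 8.87 = −82.01 dBm
SNR = P_sig − N = −65.3 − (−82.01) = 16.71 dB → 16.7 dB

16.7 dB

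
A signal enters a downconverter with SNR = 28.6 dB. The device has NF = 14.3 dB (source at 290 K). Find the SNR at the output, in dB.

By definition F = SNR_in/SNR_out, so in dB: SNR_out = SNR_in − NF
SNR_out = 28.6 − 14.3 = 14.3 dB

14.3 dB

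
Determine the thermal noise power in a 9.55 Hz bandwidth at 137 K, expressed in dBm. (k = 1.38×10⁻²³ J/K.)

−167.4 dBm

P_n = kTB = 1.38×10⁻²³ × 137 × 9.55×10⁰ = 1.81×10⁻²⁰ W
In dBm: 10 log₁₀(1.81×10⁻²⁰ / 10⁻³) = −167.4 dBm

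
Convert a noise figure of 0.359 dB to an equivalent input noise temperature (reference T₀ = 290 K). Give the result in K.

F = 10^(0.359/10) = 1.08618
T_e = (F − 1)·T₀ = (1.08618 − 1) × 290 = 25.0 K

25.0 K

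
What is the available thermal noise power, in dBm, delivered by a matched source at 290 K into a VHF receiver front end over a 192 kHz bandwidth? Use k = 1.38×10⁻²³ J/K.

P_n = kTB = 1.38×10⁻²³ × 290 × 1.92×10⁵ = 7.68×10⁻¹⁶ W
In dBm: 10 log₁₀(7.68×10⁻¹⁶ / 10⁻³) = −121.1 dBm

−121.1 dBm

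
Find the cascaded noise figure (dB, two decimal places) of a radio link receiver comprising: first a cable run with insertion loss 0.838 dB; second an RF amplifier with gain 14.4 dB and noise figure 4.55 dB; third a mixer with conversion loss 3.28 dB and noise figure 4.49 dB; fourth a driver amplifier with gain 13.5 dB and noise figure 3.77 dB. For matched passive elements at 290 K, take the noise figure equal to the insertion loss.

5.64 dB

Convert to linear (a loss of L dB is a gain of −L dB): F_i = 10^(NF_i/10), G_i = 10^(G_i,dB/10)
  Stage 1: F_1 = 10^(0.838/10) = 1.213, G_1 = 10^(−0.838/10) = 0.8245
  Stage 2: F_2 = 10^(4.55/10) = 2.851, G_2 = 10^(14.4/10) = 27.54
  Stage 3: F_3 = 10^(4.49/10) = 2.812, G_3 = 10^(−3.28/10) = 0.4699
  Stage 4: F_4 = 10^(3.77/10) = 2.382, G_4 = 10^(13.5/10) = 22.39
Friis cascade:
  F = 1.213 + (2.851 − 1)/0.8245 + (2.812 − 1)/22.71 + (2.382 − 1)/10.67 = 3.667
NF = 10 log₁₀(3.667) = 5.64 dB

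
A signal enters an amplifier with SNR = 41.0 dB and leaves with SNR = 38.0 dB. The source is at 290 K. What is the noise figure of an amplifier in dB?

3.0 dB

NF (dB) = SNR_in(dB) − SNR_out(dB) when the source is at T₀
NF = 41.0 − 38.0 = 3.0 dB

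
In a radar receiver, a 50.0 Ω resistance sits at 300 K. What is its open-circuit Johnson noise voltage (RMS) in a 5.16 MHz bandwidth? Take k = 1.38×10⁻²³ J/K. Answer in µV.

V_n = √(4kTRB)
4kTRB = 4 × 1.38×10⁻²³ × 300 × 5.00×10¹ × 5.16×10⁶ = 4.27×10⁻¹² V²
V_n = √(4.27×10⁻¹²) = 2.07×10⁻⁶ V = 2.07 µV

2.07 µV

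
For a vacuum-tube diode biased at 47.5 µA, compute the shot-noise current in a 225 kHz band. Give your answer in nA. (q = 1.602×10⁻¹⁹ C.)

1.85 nA

I_n = √(2qI·B)
2qI·B = 2 × 1.602×10⁻¹⁹ × 4.75×10⁻⁵ × 2.25×10⁵ = 3.42×10⁻¹⁸ A²
I_n = √(3.42×10⁻¹⁸) = 1.85×10⁻⁹ A = 1.85 nA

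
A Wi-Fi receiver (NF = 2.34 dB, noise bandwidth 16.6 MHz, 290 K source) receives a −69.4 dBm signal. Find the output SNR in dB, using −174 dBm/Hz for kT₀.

30.1 dB

Noise floor: N = −174 + 10 log₁₀(B) + NF
10 log₁₀(1.66×10⁷) = 72.2 dB
N = −174 + 72.2 + 2.34 = −99.46 dBm
SNR = P_sig − N = −69.4 − (−99.46) = 30.06 dB → 30.1 dB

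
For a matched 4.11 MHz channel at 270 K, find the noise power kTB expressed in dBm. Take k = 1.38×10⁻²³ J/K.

P_n = kTB = 1.38×10⁻²³ × 270 × 4.11×10⁶ = 1.53×10⁻¹⁴ W
In dBm: 10 log₁₀(1.53×10⁻¹⁴ / 10⁻³) = −108.1 dBm

−108.1 dBm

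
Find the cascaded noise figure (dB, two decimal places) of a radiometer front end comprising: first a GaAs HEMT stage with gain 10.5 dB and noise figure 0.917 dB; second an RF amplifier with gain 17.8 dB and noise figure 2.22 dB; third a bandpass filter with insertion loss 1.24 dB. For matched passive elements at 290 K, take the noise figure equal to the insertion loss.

Convert to linear (a loss of L dB is a gain of −L dB): F_i = 10^(NF_i/10), G_i = 10^(G_i,dB/10)
  Stage 1: F_1 = 10^(0.917/10) = 1.235, G_1 = 10^(10.5/10) = 11.22
  Stage 2: F_2 = 10^(2.22/10) = 1.667, G_2 = 10^(17.8/10) = 60.26
  Stage 3: F_3 = 10^(1.24/10) = 1.330, G_3 = 10^(−1.24/10) = 0.7516
Friis cascade:
  F = 1.235 + (1.667 − 1)/11.22 + (1.330 − 1)/676.1 = 1.295
NF = 10 log₁₀(1.295) = 1.12 dB

1.12 dB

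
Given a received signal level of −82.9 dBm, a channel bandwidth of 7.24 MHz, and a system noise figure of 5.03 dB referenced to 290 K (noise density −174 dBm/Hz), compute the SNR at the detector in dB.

17.5 dB

Noise floor: N = −174 + 10 log₁₀(B) + NF
10 log₁₀(7.24×10⁶) = 68.6 dB
N = −174 + 68.6 + 5.03 = −100.37 dBm
SNR = P_sig − N = −82.9 − (−100.37) = 17.47 dB → 17.5 dB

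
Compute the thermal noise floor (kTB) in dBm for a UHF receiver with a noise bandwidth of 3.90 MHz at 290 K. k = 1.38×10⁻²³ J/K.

−108.1 dBm

P_n = kTB = 1.38×10⁻²³ × 290 × 3.90×10⁶ = 1.56×10⁻¹⁴ W
In dBm: 10 log₁₀(1.56×10⁻¹⁴ / 10⁻³) = −108.1 dBm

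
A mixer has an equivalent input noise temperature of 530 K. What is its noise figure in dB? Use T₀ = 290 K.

4.51 dB

F = 1 + T_e/T₀ = 1 + 530/290 = 2.82759
NF = 10 log₁₀(2.82759) = 4.51 dB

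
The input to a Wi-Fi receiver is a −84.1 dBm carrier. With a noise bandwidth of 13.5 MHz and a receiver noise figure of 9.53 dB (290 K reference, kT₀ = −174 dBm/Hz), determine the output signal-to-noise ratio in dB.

9.1 dB

Noise floor: N = −174 + 10 log₁₀(B) + NF
10 log₁₀(1.35×10⁷) = 71.3 dB
N = −174 + 71.3 + 9.53 = −93.17 dBm
SNR = P_sig − N = −84.1 − (−93.17) = 9.07 dB → 9.1 dB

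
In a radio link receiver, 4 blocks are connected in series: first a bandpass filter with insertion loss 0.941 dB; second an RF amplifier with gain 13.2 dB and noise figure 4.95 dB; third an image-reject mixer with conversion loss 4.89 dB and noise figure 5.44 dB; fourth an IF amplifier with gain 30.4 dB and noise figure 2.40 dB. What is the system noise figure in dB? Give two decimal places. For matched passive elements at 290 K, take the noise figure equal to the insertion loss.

Convert to linear (a loss of L dB is a gain of −L dB): F_i = 10^(NF_i/10), G_i = 10^(G_i,dB/10)
  Stage 1: F_1 = 10^(0.941/10) = 1.242, G_1 = 10^(−0.941/10) = 0.8052
  Stage 2: F_2 = 10^(4.95/10) = 3.126, G_2 = 10^(13.2/10) = 20.89
  Stage 3: F_3 = 10^(5.44/10) = 3.499, G_3 = 10^(−4.89/10) = 0.3243
  Stage 4: F_4 = 10^(2.40/10) = 1.738, G_4 = 10^(30.4/10) = 1096
Friis cascade:
  F = 1.242 + (3.126 − 1)/0.8052 + (3.499 − 1)/16.82 + (1.738 − 1)/5.456 = 4.166
NF = 10 log₁₀(4.166) = 6.20 dB

6.20 dB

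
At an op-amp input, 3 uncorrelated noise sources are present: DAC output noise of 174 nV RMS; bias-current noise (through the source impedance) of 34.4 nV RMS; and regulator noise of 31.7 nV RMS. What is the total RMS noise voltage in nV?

Uncorrelated sources add in power (mean-square): V_tot = √(ΣV_i²)
V_tot = √[(1.74×10⁻⁷)² + (3.44×10⁻⁸)² + (3.17×10⁻⁸)²] = 1.80×10⁻⁷ V = 180 nV

180 nV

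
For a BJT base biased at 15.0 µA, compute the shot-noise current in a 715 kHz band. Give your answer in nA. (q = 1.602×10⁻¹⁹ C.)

1.85 nA

I_n = √(2qI·B)
2qI·B = 2 × 1.602×10⁻¹⁹ × 1.50×10⁻⁵ × 7.15×10⁵ = 3.44×10⁻¹⁸ A²
I_n = √(3.44×10⁻¹⁸) = 1.85×10⁻⁹ A = 1.85 nA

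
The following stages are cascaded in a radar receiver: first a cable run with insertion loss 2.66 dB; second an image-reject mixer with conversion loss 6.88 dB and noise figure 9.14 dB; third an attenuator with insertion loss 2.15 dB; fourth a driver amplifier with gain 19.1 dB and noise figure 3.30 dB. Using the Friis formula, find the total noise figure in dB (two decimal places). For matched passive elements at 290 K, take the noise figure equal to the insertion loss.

Convert to linear (a loss of L dB is a gain of −L dB): F_i = 10^(NF_i/10), G_i = 10^(G_i,dB/10)
  Stage 1: F_1 = 10^(2.66/10) = 1.845, G_1 = 10^(−2.66/10) = 0.5420
  Stage 2: F_2 = 10^(9.14/10) = 8.204, G_2 = 10^(−6.88/10) = 0.2051
  Stage 3: F_3 = 10^(2.15/10) = 1.641, G_3 = 10^(−2.15/10) = 0.6095
  Stage 4: F_4 = 10^(3.30/10) = 2.138, G_4 = 10^(19.1/10) = 81.28
Friis cascade:
  F = 1.845 + (8.204 − 1)/0.5420 + (1.641 − 1)/0.1112 + (2.138 − 1)/0.06776 = 37.69
NF = 10 log₁₀(37.69) = 15.76 dB

15.76 dB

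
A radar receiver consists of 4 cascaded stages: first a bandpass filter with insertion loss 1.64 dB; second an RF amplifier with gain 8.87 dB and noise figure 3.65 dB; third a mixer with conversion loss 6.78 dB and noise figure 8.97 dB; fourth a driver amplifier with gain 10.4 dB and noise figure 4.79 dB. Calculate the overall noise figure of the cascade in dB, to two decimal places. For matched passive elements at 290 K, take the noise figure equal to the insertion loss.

Convert to linear (a loss of L dB is a gain of −L dB): F_i = 10^(NF_i/10), G_i = 10^(G_i,dB/10)
  Stage 1: F_1 = 10^(1.64/10) = 1.459, G_1 = 10^(−1.64/10) = 0.6855
  Stage 2: F_2 = 10^(3.65/10) = 2.317, G_2 = 10^(8.87/10) = 7.709
  Stage 3: F_3 = 10^(8.97/10) = 7.889, G_3 = 10^(−6.78/10) = 0.2099
  Stage 4: F_4 = 10^(4.79/10) = 3.013, G_4 = 10^(10.4/10) = 10.96
Friis cascade:
  F = 1.459 + (2.317 − 1)/0.6855 + (7.889 − 1)/5.284 + (3.013 − 1)/1.109 = 6.499
NF = 10 log₁₀(6.499) = 8.13 dB

8.13 dB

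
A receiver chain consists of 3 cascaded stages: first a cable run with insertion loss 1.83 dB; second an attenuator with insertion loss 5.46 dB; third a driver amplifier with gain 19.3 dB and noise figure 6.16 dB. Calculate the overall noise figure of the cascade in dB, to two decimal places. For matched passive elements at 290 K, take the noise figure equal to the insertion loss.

Convert to linear (a loss of L dB is a gain of −L dB): F_i = 10^(NF_i/10), G_i = 10^(G_i,dB/10)
  Stage 1: F_1 = 10^(1.83/10) = 1.524, G_1 = 10^(−1.83/10) = 0.6561
  Stage 2: F_2 = 10^(5.46/10) = 3.516, G_2 = 10^(−5.46/10) = 0.2844
  Stage 3: F_3 = 10^(6.16/10) = 4.130, G_3 = 10^(19.3/10) = 85.11
Friis cascade:
  F = 1.524 + (3.516 − 1)/0.6561 + (4.130 − 1)/0.1866 = 22.13
NF = 10 log₁₀(22.13) = 13.45 dB

13.45 dB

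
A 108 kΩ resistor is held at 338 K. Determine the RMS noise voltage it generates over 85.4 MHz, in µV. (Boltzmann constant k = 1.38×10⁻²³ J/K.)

415 µV

V_n = √(4kTRB)
4kTRB = 4 × 1.38×10⁻²³ × 338 × 1.08×10⁵ × 8.54×10⁷ = 1.72×10⁻⁷ V²
V_n = √(1.72×10⁻⁷) = 4.15×10⁻⁴ V = 415 µV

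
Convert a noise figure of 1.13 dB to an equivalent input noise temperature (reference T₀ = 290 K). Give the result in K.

F = 10^(1.13/10) = 1.29718
T_e = (F − 1)·T₀ = (1.29718 − 1) × 290 = 86.2 K

86.2 K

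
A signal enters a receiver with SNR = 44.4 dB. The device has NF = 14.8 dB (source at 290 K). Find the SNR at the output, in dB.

29.6 dB

By definition F = SNR_in/SNR_out, so in dB: SNR_out = SNR_in − NF
SNR_out = 44.4 − 14.8 = 29.6 dB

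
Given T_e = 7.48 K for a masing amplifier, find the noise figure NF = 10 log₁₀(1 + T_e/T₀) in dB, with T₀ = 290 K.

0.111 dB

F = 1 + T_e/T₀ = 1 + 7.48/290 = 1.02579
NF = 10 log₁₀(1.02579) = 0.111 dB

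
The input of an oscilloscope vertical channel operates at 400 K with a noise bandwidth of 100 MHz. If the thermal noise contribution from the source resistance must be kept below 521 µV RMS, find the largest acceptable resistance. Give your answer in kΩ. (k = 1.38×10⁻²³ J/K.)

Johnson–Nyquist: V_n = √(4kTRB) ⇒ R = V_n² / (4kTB)
4kTB = 4 × 1.38×10⁻²³ × 400 × 1.00×10⁸ = 2.21×10⁻¹²
R = (5.21×10⁻⁴)² / 2.21×10⁻¹² = 1.23×10⁵ Ω = 123 kΩ

123 kΩ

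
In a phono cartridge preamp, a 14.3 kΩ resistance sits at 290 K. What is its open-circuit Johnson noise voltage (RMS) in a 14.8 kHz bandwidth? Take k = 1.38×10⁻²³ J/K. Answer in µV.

1.84 µV

V_n = √(4kTRB)
4kTRB = 4 × 1.38×10⁻²³ × 290 × 1.43×10⁴ × 1.48×10⁴ = 3.39×10⁻¹² V²
V_n = √(3.39×10⁻¹²) = 1.84×10⁻⁶ V = 1.84 µV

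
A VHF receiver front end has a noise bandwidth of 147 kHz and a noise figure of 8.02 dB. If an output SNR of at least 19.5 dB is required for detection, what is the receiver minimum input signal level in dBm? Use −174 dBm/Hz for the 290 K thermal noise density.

−94.8 dBm

Sensitivity = −174 + 10 log₁₀(B) + NF + SNR_min
= −174 + 51.67 + 8.02 + 19.5
= −94.81 dBm → −94.8 dBm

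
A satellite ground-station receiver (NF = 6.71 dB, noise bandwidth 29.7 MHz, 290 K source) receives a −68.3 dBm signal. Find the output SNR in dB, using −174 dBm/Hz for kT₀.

24.3 dB

Noise floor: N = −174 + 10 log₁₀(B) + NF
10 log₁₀(2.97×10⁷) = 74.73 dB
N = −174 + 74.73 + 6.71 = −92.56 dBm
SNR = P_sig − N = −68.3 − (−92.56) = 24.26 dB → 24.3 dB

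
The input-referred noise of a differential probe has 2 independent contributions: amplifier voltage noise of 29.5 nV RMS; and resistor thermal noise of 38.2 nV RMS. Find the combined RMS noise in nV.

48.3 nV

Uncorrelated sources add in power (mean-square): V_tot = √(ΣV_i²)
V_tot = √[(2.95×10⁻⁸)² + (3.82×10⁻⁸)²] = 4.83×10⁻⁸ V = 48.3 nV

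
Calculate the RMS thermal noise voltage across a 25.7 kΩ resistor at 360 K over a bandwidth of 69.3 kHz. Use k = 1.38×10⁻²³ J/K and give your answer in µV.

5.95 µV

V_n = √(4kTRB)
4kTRB = 4 × 1.38×10⁻²³ × 360 × 2.57×10⁴ × 6.93×10⁴ = 3.54×10⁻¹¹ V²
V_n = √(3.54×10⁻¹¹) = 5.95×10⁻⁶ V = 5.95 µV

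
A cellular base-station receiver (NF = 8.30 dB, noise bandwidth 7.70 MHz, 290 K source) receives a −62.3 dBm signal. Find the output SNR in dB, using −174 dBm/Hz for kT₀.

34.5 dB

Noise floor: N = −174 + 10 log₁₀(B) + NF
10 log₁₀(7.70×10⁶) = 68.86 dB
N = −174 + 68.86 + 8.30 = −96.84 dBm
SNR = P_sig − N = −62.3 − (−96.84) = 34.54 dB → 34.5 dB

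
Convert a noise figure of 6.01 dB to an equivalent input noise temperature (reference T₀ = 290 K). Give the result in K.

F = 10^(6.01/10) = 3.99025
T_e = (F − 1)·T₀ = (3.99025 − 1) × 290 = 867 K

867 K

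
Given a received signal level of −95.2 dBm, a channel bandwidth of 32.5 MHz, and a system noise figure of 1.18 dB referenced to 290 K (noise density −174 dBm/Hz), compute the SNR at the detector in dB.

Noise floor: N = −174 + 10 log₁₀(B) + NF
10 log₁₀(3.25×10⁷) = 75.12 dB
N = −174 + 75.12 + 1.18 = −97.70 dBm
SNR = P_sig − N = −95.2 − (−97.70) = 2.50 dB → 2.5 dB

2.5 dB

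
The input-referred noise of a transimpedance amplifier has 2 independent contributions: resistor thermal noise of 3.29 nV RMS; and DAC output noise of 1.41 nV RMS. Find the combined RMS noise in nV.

3.58 nV

Uncorrelated sources add in power (mean-square): V_tot = √(ΣV_i²)
V_tot = √[(3.29×10⁻⁹)² + (1.41×10⁻⁹)²] = 3.58×10⁻⁹ V = 3.58 nV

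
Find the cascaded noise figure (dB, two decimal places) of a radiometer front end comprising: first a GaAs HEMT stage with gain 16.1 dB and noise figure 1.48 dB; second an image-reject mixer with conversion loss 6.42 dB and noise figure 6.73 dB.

1.75 dB

Convert to linear (a loss of L dB is a gain of −L dB): F_i = 10^(NF_i/10), G_i = 10^(G_i,dB/10)
  Stage 1: F_1 = 10^(1.48/10) = 1.406, G_1 = 10^(16.1/10) = 40.74
  Stage 2: F_2 = 10^(6.73/10) = 4.710, G_2 = 10^(−6.42/10) = 0.2280
Friis cascade:
  F = 1.406 + (4.710 − 1)/40.74 = 1.497
NF = 10 log₁₀(1.497) = 1.75 dB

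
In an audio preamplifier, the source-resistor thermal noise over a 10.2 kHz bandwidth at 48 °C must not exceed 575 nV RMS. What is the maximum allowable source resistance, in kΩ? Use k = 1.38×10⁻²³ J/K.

T = 48 °C + 273.15 = 321.15 K
Johnson–Nyquist: V_n = √(4kTRB) ⇒ R = V_n² / (4kTB)
4kTB = 4 × 1.38×10⁻²³ × 321.15 × 1.02×10⁴ = 1.81×10⁻¹⁶
R = (5.75×10⁻⁷)² / 1.81×10⁻¹⁶ = 1.83×10³ Ω = 1.83 kΩ

1.83 kΩ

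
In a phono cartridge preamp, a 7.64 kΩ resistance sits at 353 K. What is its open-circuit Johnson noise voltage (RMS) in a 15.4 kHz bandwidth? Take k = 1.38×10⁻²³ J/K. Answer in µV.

V_n = √(4kTRB)
4kTRB = 4 × 1.38×10⁻²³ × 353 × 7.64×10³ × 1.54×10⁴ = 2.29×10⁻¹² V²
V_n = √(2.29×10⁻¹²) = 1.51×10⁻⁶ V = 1.51 µV

1.51 µV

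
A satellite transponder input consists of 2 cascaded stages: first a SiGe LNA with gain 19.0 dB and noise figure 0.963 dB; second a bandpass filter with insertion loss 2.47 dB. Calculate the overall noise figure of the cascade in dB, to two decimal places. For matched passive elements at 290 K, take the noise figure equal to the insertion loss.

1.00 dB

Convert to linear (a loss of L dB is a gain of −L dB): F_i = 10^(NF_i/10), G_i = 10^(G_i,dB/10)
  Stage 1: F_1 = 10^(0.963/10) = 1.248, G_1 = 10^(19.0/10) = 79.43
  Stage 2: F_2 = 10^(2.47/10) = 1.766, G_2 = 10^(−2.47/10) = 0.5662
Friis cascade:
  F = 1.248 + (1.766 − 1)/79.43 = 1.258
NF = 10 log₁₀(1.258) = 1.00 dB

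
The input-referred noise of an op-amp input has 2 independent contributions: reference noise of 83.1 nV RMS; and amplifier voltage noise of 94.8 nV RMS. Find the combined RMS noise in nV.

Uncorrelated sources add in power (mean-square): V_tot = √(ΣV_i²)
V_tot = √[(8.31×10⁻⁸)² + (9.48×10⁻⁸)²] = 1.26×10⁻⁷ V = 126 nV

126 nV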